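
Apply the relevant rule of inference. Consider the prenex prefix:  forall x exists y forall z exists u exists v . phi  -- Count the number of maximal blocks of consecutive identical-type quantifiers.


Quantifier-type sequence: A E A E E  (A=forall, E=exists)
Group into maximal same-type runs:
  Ax1 | Ex1 | Ax1 | Ex2
Number of blocks = 4

4


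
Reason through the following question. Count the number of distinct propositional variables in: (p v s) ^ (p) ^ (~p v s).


Identify each variable that appears in the formula.
Variables found: p, s
Count = 2

2


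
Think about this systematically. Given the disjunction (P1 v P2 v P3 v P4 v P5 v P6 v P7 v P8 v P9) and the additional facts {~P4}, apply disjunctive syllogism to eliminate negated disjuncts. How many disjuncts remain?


Original disjuncts (9): P1, P2, P3, P4, P5, P6, P7, P8, P9
Negated (eliminate): ~P4
Remaining disjuncts: P1, P2, P3, P5, P6, P7, P8, P9
Count = 9 - 1 = 8

8


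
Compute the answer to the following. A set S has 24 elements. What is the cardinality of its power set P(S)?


The power set of a set with n elements has 2^n elements.
|P(S)| = 2^24 = 16777216

16777216


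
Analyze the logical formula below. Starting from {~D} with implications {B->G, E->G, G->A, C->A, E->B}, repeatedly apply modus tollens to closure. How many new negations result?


Initial negated facts: {~D}
Apply modus tollens to closure:
  (no implication fires)
Final negated: {~D}
New negations: {(none)}
Count = 0

0


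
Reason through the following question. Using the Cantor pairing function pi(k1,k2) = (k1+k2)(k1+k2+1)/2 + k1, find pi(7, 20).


k1 + k2 = 27
(k1+k2)(k1+k2+1)/2 = 27 * 28 / 2 = 378
pi = 378 + 7 = 385

385


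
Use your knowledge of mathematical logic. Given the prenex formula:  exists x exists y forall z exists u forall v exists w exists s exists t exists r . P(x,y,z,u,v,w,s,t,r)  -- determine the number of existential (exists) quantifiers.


Quantifier prefix: exists x exists y forall z exists u forall v exists w exists s exists t exists r
Mark each quantifier type:
  E E U E U E E E E
Universal count = 2, Existential count = 7
Asked for existential (exists) quantifiers: 7

7


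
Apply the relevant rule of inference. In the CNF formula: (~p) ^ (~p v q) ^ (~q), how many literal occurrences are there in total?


Counting literals in each clause:
Clause 1: 1 literal(s)
Clause 2: 2 literal(s)
Clause 3: 1 literal(s)
Total = 4

4


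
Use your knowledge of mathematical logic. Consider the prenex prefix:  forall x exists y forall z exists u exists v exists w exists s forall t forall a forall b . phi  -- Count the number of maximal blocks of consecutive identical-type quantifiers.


Quantifier-type sequence: A E A E E E E A A A  (A=forall, E=exists)
Group into maximal same-type runs:
  Ax1 | Ex1 | Ax1 | Ex4 | Ax3
Number of blocks = 5

5


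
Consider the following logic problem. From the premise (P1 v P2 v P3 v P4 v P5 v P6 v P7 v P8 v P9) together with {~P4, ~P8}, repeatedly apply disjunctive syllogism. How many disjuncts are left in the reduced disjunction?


Original disjuncts (9): P1, P2, P3, P4, P5, P6, P7, P8, P9
Negated (eliminate): ~P4, ~P8
Remaining disjuncts: P1, P2, P3, P5, P6, P7, P9
Count = 9 - 2 = 7

7


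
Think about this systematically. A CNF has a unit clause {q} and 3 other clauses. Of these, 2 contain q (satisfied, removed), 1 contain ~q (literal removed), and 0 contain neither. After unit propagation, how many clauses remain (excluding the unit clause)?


Satisfied (removed): 2
Shortened (remain): 1
Unchanged (remain): 0
Remaining = 1 + 0 = 1

1


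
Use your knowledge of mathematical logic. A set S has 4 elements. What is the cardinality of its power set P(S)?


The power set of a set with n elements has 2^n elements.
|P(S)| = 2^4 = 16

16


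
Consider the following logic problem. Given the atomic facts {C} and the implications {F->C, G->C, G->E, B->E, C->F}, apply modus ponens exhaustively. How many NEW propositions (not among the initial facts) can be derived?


Initial facts: {C}
Apply modus ponens to closure:
  C and C->F  =>  F
Final known: {C, F}
New propositions: {F}
Count = 1

1


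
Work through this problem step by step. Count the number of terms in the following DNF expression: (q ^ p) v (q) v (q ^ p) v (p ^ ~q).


A DNF formula is a disjunction of terms (conjunctions).
Terms are separated by v.
Counting the disjuncts: 4 terms.

4


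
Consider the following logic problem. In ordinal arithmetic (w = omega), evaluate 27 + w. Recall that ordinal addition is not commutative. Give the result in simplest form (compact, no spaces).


Compute 27 + w.
Ordinal + is associative but NOT commutative; for finite n>0, n + w = w but w + n stays w+n.
Any finite left addend is absorbed by w on the right: 27 + w = w.
Result = w

w


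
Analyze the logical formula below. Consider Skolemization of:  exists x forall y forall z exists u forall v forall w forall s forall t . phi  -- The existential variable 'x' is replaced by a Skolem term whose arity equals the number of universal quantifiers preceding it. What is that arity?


Quantifier prefix: exists x forall y forall z exists u forall v forall w forall s forall t
'x' is existentially quantified at position 1.
No universal quantifiers precede it.
Skolem function arity = 0 (a Skolem constant)

0


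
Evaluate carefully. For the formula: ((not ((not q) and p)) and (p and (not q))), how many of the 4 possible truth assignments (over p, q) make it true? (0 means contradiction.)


Check all 4 assignments:
p=0, q=0: 0
p=0, q=1: 0
p=1, q=0: 0
p=1, q=1: 0
Count of True = 0

0


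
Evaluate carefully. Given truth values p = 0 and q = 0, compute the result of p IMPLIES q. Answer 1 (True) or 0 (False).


p = 0, q = 0
Operation: p IMPLIES q
Evaluate: 0 IMPLIES 0 = 1

1


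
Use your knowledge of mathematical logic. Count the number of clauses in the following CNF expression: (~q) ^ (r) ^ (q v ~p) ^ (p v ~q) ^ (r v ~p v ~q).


A CNF formula is a conjunction of clauses.
Clauses are separated by ^.
Counting the conjuncts: 5 clauses.

5


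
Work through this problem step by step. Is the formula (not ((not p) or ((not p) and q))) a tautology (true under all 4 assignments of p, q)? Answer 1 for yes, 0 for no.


Check all 4 assignments:
p=0, q=0: 0
p=0, q=1: 0
p=1, q=0: 1
p=1, q=1: 1
Satisfying count = 2/4.
Tautology iff count = 4: no.

0


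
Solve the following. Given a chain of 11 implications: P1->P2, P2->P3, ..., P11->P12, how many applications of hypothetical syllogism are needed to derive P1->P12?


With 11 implications in a chain connecting 12 propositions:
P1->P2, P2->P3, ..., P11->P12
Steps needed = (number of implications) - 1 = 11 - 1 = 10

10


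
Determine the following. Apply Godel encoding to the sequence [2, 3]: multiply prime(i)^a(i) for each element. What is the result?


Encode each element as an exponent of the corresponding prime:
  2^2 = 4
  3^3 = 27
Product = 4 * 27 = 108

108


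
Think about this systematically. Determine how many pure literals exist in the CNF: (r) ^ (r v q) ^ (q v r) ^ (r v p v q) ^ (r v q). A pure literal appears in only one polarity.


Check each variable for pure literal status:
p: pure positive
q: pure positive
r: pure positive
Pure literal count = 3

3


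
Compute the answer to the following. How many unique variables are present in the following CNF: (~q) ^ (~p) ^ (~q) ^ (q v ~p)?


Identify each variable that appears in the formula.
Variables found: p, q
Count = 2

2


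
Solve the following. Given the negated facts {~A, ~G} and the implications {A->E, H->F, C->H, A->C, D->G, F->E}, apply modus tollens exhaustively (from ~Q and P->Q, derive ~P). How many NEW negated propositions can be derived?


Initial negated facts: {~A, ~G}
Apply modus tollens to closure:
  ~G and D->G  =>  ~D
Final negated: {~A, ~D, ~G}
New negations: {~D}
Count = 1

1


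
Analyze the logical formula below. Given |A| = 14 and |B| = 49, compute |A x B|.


The Cartesian product A x B contains all ordered pairs (a, b).
|A x B| = |A| * |B| = 14 * 49 = 686

686


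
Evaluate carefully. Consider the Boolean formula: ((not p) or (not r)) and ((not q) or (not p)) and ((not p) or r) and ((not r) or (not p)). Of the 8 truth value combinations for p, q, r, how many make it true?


Evaluate all 8 assignments for p, q, r:
p=0, q=0, r=0: 1
p=0, q=0, r=1: 1
p=0, q=1, r=0: 1
p=0, q=1, r=1: 1
p=1, q=0, r=0: 0
p=1, q=0, r=1: 0
p=1, q=1, r=0: 0
p=1, q=1, r=1: 0
Satisfying count = 4

4


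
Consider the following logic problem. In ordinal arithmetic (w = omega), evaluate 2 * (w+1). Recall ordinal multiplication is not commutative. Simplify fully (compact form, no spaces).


Compute 2 * (w+1).
Ordinal * is associative and left-distributive over +, but NOT commutative; for finite n>1, n*w = w but w*n stays w*n.
By left-distributivity: 2 * (w+1) = 2*w + 2*1 = w + 2 = w+2.
Result = w+2

w+2


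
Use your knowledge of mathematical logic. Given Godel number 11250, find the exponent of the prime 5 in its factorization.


Factorize 11250 by dividing by 5 repeatedly.
Division steps: 5 divides 11250 exactly 4 time(s).
Exponent of 5 = 4

4


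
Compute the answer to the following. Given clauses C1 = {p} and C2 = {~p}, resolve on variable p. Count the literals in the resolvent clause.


Remove p from C1 and ~p from C2.
C1 remainder: {}
C2 remainder: {}
Union (resolvent): {} (empty clause)
Resolvent has 0 literal(s).

0


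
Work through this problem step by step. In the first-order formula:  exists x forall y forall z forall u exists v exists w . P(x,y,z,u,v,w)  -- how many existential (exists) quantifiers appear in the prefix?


Quantifier prefix: exists x forall y forall z forall u exists v exists w
Mark each quantifier type:
  E U U U E E
Universal count = 3, Existential count = 3
Asked for existential (exists) quantifiers: 3

3


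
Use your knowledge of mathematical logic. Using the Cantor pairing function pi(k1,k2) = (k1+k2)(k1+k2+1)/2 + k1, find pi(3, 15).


k1 + k2 = 18
(k1+k2)(k1+k2+1)/2 = 18 * 19 / 2 = 171
pi = 171 + 3 = 174

174


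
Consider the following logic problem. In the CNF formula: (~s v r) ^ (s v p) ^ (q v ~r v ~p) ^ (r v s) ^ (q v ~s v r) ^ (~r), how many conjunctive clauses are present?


A CNF formula is a conjunction of clauses.
Clauses are separated by ^.
Counting the conjuncts: 6 clauses.

6


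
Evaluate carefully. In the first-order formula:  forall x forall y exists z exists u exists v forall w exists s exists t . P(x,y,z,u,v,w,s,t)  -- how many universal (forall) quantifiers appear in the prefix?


Quantifier prefix: forall x forall y exists z exists u exists v forall w exists s exists t
Mark each quantifier type:
  U U E E E U E E
Universal count = 3, Existential count = 5
Asked for universal (forall) quantifiers: 3

3


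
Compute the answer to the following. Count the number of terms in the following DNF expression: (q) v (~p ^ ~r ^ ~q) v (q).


A DNF formula is a disjunction of terms (conjunctions).
Terms are separated by v.
Counting the disjuncts: 3 terms.

3


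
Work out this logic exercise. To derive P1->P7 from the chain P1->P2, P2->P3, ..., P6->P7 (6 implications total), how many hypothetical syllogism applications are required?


With 6 implications in a chain connecting 7 propositions:
P1->P2, P2->P3, ..., P6->P7
Steps needed = (number of implications) - 1 = 6 - 1 = 5

5


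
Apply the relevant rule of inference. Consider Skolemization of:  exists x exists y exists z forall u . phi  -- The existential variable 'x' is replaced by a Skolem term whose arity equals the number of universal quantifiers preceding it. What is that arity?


Quantifier prefix: exists x exists y exists z forall u
'x' is existentially quantified at position 1.
No universal quantifiers precede it.
Skolem function arity = 0 (a Skolem constant)

0


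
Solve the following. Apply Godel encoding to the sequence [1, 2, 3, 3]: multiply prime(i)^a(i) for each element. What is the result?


Encode each element as an exponent of the corresponding prime:
  2^1 = 2
  3^2 = 9
  5^3 = 125
  7^3 = 343
Product = 2 * 9 * 125 * 343 = 771750

771750


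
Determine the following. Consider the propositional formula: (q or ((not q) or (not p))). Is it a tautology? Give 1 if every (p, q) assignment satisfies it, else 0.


Check all 4 assignments:
p=0, q=0: 1
p=0, q=1: 1
p=1, q=0: 1
p=1, q=1: 1
Satisfying count = 4/4.
Tautology iff count = 4: yes.

1


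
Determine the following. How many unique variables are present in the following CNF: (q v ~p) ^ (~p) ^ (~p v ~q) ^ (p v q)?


Identify each variable that appears in the formula.
Variables found: p, q
Count = 2

2


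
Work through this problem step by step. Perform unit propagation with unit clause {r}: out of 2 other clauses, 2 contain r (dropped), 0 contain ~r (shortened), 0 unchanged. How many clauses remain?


Satisfied (removed): 2
Shortened (remain): 0
Unchanged (remain): 0
Remaining = 0 + 0 = 0

0


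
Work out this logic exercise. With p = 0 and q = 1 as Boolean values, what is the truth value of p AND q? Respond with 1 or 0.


p = 0, q = 1
Operation: p AND q
Evaluate: 0 AND 1 = 0

0


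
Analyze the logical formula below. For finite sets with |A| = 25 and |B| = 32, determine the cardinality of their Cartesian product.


The Cartesian product A x B contains all ordered pairs (a, b).
|A x B| = |A| * |B| = 25 * 32 = 800

800


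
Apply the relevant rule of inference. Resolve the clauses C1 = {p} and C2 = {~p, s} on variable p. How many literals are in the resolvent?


Remove p from C1 and ~p from C2.
C1 remainder: {}
C2 remainder: {s}
Union (resolvent): {s}
Resolvent has 1 literal(s).

1


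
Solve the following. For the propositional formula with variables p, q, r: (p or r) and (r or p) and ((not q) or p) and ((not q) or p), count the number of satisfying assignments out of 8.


Evaluate all 8 assignments for p, q, r:
p=0, q=0, r=0: 0
p=0, q=0, r=1: 1
p=0, q=1, r=0: 0
p=0, q=1, r=1: 0
p=1, q=0, r=0: 1
p=1, q=0, r=1: 1
p=1, q=1, r=0: 1
p=1, q=1, r=1: 1
Satisfying count = 5

5


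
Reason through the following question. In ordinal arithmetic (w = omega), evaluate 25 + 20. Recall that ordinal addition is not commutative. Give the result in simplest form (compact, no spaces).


Compute 25 + 20.
Ordinal + is associative but NOT commutative; for finite n>0, n + w = w but w + n stays w+n.
Both operands finite; ordinal + agrees with natural +: 25 + 20 = 45.
Result = 45

45


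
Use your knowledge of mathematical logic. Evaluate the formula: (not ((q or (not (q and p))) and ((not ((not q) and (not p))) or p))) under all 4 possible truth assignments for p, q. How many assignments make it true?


Check all 4 assignments:
p=0, q=0: 1
p=0, q=1: 0
p=1, q=0: 0
p=1, q=1: 0
Count of True = 1

1


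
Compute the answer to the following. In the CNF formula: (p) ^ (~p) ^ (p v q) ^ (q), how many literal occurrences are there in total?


Counting literals in each clause:
Clause 1: 1 literal(s)
Clause 2: 1 literal(s)
Clause 3: 2 literal(s)
Clause 4: 1 literal(s)
Total = 5

5


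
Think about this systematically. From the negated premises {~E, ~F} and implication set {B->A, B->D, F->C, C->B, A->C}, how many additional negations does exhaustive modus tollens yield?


Initial negated facts: {~E, ~F}
Apply modus tollens to closure:
  (no implication fires)
Final negated: {~E, ~F}
New negations: {(none)}
Count = 0

0


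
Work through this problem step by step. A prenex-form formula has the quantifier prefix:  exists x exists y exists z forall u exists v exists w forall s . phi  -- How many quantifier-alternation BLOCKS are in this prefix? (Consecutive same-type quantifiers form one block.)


Quantifier-type sequence: E E E A E E A  (A=forall, E=exists)
Group into maximal same-type runs:
  Ex3 | Ax1 | Ex2 | Ax1
Number of blocks = 4

4


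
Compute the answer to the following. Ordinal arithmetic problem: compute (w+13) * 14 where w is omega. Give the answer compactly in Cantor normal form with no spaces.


Compute (w+13) * 14.
Ordinal * is associative and left-distributive over +, but NOT commutative; for finite n>1, n*w = w but w*n stays w*n.
(w+13) * 14 = (w+13) repeated 14 times. Each intermediate +13 is absorbed by the following w; only the last survives: w*14+13.
Result = w*14+13

w*14+13


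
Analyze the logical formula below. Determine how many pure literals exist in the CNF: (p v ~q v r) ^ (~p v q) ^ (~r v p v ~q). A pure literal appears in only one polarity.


Check each variable for pure literal status:
p: mixed (not pure)
q: mixed (not pure)
r: mixed (not pure)
Pure literal count = 0

0


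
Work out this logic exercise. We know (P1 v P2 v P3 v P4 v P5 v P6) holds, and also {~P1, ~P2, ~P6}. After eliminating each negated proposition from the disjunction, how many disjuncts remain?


Original disjuncts (6): P1, P2, P3, P4, P5, P6
Negated (eliminate): ~P1, ~P2, ~P6
Remaining disjuncts: P3, P4, P5
Count = 6 - 3 = 3

3


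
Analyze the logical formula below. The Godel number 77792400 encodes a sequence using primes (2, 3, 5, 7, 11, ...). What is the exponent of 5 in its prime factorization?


Factorize 77792400 by dividing by 5 repeatedly.
Division steps: 5 divides 77792400 exactly 2 time(s).
Exponent of 5 = 2

2


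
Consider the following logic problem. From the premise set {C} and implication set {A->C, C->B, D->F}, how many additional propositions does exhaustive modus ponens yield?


Initial facts: {C}
Apply modus ponens to closure:
  C and C->B  =>  B
Final known: {B, C}
New propositions: {B}
Count = 1

1


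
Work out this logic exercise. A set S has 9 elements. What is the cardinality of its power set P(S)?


The power set of a set with n elements has 2^n elements.
|P(S)| = 2^9 = 512

512


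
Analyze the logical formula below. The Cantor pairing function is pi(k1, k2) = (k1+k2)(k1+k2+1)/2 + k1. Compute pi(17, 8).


k1 + k2 = 25
(k1+k2)(k1+k2+1)/2 = 25 * 26 / 2 = 325
pi = 325 + 17 = 342

342


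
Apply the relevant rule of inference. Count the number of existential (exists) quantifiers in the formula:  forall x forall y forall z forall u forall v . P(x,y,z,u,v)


Quantifier prefix: forall x forall y forall z forall u forall v
Mark each quantifier type:
  U U U U U
Universal count = 5, Existential count = 0
Asked for existential (exists) quantifiers: 0

0


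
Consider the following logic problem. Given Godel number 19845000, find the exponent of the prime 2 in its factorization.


Factorize 19845000 by dividing by 2 repeatedly.
Division steps: 2 divides 19845000 exactly 3 time(s).
Exponent of 2 = 3

3


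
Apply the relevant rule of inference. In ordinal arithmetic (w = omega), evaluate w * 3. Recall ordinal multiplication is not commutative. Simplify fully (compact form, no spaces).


Compute w * 3.
Ordinal * is associative and left-distributive over +, but NOT commutative; for finite n>1, n*w = w but w*n stays w*n.
w * 3 means 3 copies of w concatenated: w*3.
Result = w*3

w*3


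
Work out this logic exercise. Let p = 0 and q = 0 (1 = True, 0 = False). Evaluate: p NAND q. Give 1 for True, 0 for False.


p = 0, q = 0
Operation: p NAND q
Evaluate: 0 NAND 0 = 1

1


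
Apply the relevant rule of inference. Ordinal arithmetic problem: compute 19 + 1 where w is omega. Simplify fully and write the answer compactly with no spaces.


Compute 19 + 1.
Ordinal + is associative but NOT commutative; for finite n>0, n + w = w but w + n stays w+n.
Both operands finite; ordinal + agrees with natural +: 19 + 1 = 20.
Result = 20

20


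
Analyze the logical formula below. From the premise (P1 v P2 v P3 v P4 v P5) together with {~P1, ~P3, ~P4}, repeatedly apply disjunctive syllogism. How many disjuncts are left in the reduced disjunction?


Original disjuncts (5): P1, P2, P3, P4, P5
Negated (eliminate): ~P1, ~P3, ~P4
Remaining disjuncts: P2, P5
Count = 5 - 3 = 2

2


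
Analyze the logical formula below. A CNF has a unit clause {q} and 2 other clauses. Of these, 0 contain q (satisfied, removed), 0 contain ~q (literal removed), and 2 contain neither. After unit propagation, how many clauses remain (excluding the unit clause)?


Satisfied (removed): 0
Shortened (remain): 0
Unchanged (remain): 2
Remaining = 0 + 2 = 2

2


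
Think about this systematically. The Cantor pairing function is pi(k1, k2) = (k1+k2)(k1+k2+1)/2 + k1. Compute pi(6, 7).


k1 + k2 = 13
(k1+k2)(k1+k2+1)/2 = 13 * 14 / 2 = 91
pi = 91 + 6 = 97

97


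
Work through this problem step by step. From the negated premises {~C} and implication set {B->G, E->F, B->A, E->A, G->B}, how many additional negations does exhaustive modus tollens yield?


Initial negated facts: {~C}
Apply modus tollens to closure:
  (no implication fires)
Final negated: {~C}
New negations: {(none)}
Count = 0

0


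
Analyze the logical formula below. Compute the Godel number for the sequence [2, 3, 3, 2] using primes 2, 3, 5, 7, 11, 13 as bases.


Encode each element as an exponent of the corresponding prime:
  2^2 = 4
  3^3 = 27
  5^3 = 125
  7^2 = 49
Product = 4 * 27 * 125 * 49 = 661500

661500


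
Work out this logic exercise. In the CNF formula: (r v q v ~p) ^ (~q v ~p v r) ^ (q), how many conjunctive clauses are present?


A CNF formula is a conjunction of clauses.
Clauses are separated by ^.
Counting the conjuncts: 3 clauses.

3


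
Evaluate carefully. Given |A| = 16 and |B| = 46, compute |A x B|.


The Cartesian product A x B contains all ordered pairs (a, b).
|A x B| = |A| * |B| = 16 * 46 = 736

736


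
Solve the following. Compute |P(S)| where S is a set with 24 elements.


The power set of a set with n elements has 2^n elements.
|P(S)| = 2^24 = 16777216

16777216


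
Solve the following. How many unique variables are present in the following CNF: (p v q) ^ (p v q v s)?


Identify each variable that appears in the formula.
Variables found: p, q, s
Count = 3

3


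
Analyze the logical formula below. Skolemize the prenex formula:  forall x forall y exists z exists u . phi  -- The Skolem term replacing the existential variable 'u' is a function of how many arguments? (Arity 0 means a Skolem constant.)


Quantifier prefix: forall x forall y exists z exists u
'u' is existentially quantified at position 4.
Universal variables preceding it: x, y
Skolem function arity = 2

2


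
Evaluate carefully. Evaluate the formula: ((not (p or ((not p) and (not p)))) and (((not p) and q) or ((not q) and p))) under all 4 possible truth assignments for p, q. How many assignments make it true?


Check all 4 assignments:
p=0, q=0: 0
p=0, q=1: 0
p=1, q=0: 0
p=1, q=1: 0
Count of True = 0

0


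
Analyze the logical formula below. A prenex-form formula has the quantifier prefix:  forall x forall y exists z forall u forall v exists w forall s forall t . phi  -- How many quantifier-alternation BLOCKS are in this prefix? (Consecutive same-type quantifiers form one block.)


Quantifier-type sequence: A A E A A E A A  (A=forall, E=exists)
Group into maximal same-type runs:
  Ax2 | Ex1 | Ax2 | Ex1 | Ax2
Number of blocks = 5

5


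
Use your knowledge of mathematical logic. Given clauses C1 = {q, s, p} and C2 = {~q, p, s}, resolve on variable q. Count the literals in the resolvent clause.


Remove q from C1 and ~q from C2.
C1 remainder: {s, p}
C2 remainder: {p, s}
Union (resolvent): {p, s}
Resolvent has 2 literal(s).

2


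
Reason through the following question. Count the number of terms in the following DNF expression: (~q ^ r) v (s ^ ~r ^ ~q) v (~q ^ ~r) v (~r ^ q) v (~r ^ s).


A DNF formula is a disjunction of terms (conjunctions).
Terms are separated by v.
Counting the disjuncts: 5 terms.

5


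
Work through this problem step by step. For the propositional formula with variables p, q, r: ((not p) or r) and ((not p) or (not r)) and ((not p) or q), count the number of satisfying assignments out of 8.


Evaluate all 8 assignments for p, q, r:
p=0, q=0, r=0: 1
p=0, q=0, r=1: 1
p=0, q=1, r=0: 1
p=0, q=1, r=1: 1
p=1, q=0, r=0: 0
p=1, q=0, r=1: 0
p=1, q=1, r=0: 0
p=1, q=1, r=1: 0
Satisfying count = 4

4


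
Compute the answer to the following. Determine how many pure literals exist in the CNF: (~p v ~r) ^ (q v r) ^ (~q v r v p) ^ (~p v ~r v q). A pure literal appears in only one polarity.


Check each variable for pure literal status:
p: mixed (not pure)
q: mixed (not pure)
r: mixed (not pure)
Pure literal count = 0

0


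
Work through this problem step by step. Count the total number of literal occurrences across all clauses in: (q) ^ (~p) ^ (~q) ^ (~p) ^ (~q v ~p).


Counting literals in each clause:
Clause 1: 1 literal(s)
Clause 2: 1 literal(s)
Clause 3: 1 literal(s)
Clause 4: 1 literal(s)
Clause 5: 2 literal(s)
Total = 6

6


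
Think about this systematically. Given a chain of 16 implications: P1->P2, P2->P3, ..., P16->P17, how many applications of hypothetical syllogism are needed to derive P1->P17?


With 16 implications in a chain connecting 17 propositions:
P1->P2, P2->P3, ..., P16->P17
Steps needed = (number of implications) - 1 = 16 - 1 = 15

15


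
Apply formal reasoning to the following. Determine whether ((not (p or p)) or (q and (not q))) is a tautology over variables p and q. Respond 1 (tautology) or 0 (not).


Check all 4 assignments:
p=0, q=0: 1
p=0, q=1: 1
p=1, q=0: 0
p=1, q=1: 0
Satisfying count = 2/4.
Tautology iff count = 4: no.

0


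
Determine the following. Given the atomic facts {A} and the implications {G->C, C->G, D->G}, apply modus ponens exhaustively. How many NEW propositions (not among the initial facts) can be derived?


Initial facts: {A}
Apply modus ponens to closure:
  (no implication fires)
Final known: {A}
New propositions: {(none)}
Count = 0

0


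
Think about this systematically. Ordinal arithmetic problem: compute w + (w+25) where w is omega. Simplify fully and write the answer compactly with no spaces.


Compute w + (w+25).
Ordinal + is associative but NOT commutative; for finite n>0, n + w = w but w + n stays w+n.
w + (w+25) = (w+w) + 25 = w*2+25.
Result = w*2+25

w*2+25


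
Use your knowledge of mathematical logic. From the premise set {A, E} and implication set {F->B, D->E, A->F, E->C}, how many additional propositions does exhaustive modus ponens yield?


Initial facts: {A, E}
Apply modus ponens to closure:
  A and A->F  =>  F
  E and E->C  =>  C
  F and F->B  =>  B
Final known: {A, B, C, E, F}
New propositions: {B, C, F}
Count = 3

3


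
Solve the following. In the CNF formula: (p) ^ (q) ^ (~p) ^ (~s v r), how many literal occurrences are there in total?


Counting literals in each clause:
Clause 1: 1 literal(s)
Clause 2: 1 literal(s)
Clause 3: 1 literal(s)
Clause 4: 2 literal(s)
Total = 5

5


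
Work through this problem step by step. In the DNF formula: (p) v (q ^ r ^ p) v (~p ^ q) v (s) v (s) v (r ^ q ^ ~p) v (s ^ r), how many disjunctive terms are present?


A DNF formula is a disjunction of terms (conjunctions).
Terms are separated by v.
Counting the disjuncts: 7 terms.

7


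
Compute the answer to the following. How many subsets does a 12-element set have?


The power set of a set with n elements has 2^n elements.
|P(S)| = 2^12 = 4096

4096


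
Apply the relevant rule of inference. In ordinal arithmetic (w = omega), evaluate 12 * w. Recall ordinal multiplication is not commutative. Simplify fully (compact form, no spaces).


Compute 12 * w.
Ordinal * is associative and left-distributive over +, but NOT commutative; for finite n>1, n*w = w but w*n stays w*n.
For finite n>0, n * w = sup{n*k : k<w} = w. So 12 * w = w.
Result = w

w


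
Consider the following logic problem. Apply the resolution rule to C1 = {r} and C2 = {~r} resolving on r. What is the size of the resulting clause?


Remove r from C1 and ~r from C2.
C1 remainder: {}
C2 remainder: {}
Union (resolvent): {} (empty clause)
Resolvent has 0 literal(s).

0


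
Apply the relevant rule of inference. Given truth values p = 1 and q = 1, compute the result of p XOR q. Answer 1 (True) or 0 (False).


p = 1, q = 1
Operation: p XOR q
Evaluate: 1 XOR 1 = 0

0


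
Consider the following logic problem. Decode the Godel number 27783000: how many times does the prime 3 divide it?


Factorize 27783000 by dividing by 3 repeatedly.
Division steps: 3 divides 27783000 exactly 4 time(s).
Exponent of 3 = 4

4


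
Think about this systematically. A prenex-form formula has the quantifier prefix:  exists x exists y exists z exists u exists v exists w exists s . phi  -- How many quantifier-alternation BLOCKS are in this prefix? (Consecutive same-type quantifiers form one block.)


Quantifier-type sequence: E E E E E E E  (A=forall, E=exists)
Group into maximal same-type runs:
  Ex7
Number of blocks = 1

1


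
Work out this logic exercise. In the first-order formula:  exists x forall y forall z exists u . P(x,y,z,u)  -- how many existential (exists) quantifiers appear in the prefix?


Quantifier prefix: exists x forall y forall z exists u
Mark each quantifier type:
  E U U E
Universal count = 2, Existential count = 2
Asked for existential (exists) quantifiers: 2

2


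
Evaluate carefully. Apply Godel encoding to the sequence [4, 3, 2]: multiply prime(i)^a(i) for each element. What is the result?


Encode each element as an exponent of the corresponding prime:
  2^4 = 16
  3^3 = 27
  5^2 = 25
Product = 16 * 27 * 25 = 10800

10800


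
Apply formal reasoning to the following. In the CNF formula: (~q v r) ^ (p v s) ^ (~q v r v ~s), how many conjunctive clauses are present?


A CNF formula is a conjunction of clauses.
Clauses are separated by ^.
Counting the conjuncts: 3 clauses.

3


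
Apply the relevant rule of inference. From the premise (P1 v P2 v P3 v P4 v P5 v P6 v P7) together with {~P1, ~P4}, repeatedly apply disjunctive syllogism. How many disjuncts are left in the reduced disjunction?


Original disjuncts (7): P1, P2, P3, P4, P5, P6, P7
Negated (eliminate): ~P1, ~P4
Remaining disjuncts: P2, P3, P5, P6, P7
Count = 7 - 2 = 5

5


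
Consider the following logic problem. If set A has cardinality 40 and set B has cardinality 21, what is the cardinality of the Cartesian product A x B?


The Cartesian product A x B contains all ordered pairs (a, b).
|A x B| = |A| * |B| = 40 * 21 = 840

840


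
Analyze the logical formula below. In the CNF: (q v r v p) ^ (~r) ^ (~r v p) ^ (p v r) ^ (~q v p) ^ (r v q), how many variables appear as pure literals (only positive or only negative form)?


Check each variable for pure literal status:
p: pure positive
q: mixed (not pure)
r: mixed (not pure)
Pure literal count = 1

1


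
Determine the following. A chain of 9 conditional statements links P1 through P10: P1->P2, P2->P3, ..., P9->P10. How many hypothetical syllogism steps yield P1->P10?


With 9 implications in a chain connecting 10 propositions:
P1->P2, P2->P3, ..., P9->P10
Steps needed = (number of implications) - 1 = 9 - 1 = 8

8


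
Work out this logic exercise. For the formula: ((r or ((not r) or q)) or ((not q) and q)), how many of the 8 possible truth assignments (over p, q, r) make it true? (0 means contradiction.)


Check all 8 assignments:
p=0, q=0, r=0: 1
p=0, q=0, r=1: 1
p=0, q=1, r=0: 1
p=0, q=1, r=1: 1
p=1, q=0, r=0: 1
p=1, q=0, r=1: 1
p=1, q=1, r=0: 1
p=1, q=1, r=1: 1
Count of True = 8

8


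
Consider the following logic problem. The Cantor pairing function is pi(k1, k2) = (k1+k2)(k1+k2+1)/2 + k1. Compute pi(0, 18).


k1 + k2 = 18
(k1+k2)(k1+k2+1)/2 = 18 * 19 / 2 = 171
pi = 171 + 0 = 171

171


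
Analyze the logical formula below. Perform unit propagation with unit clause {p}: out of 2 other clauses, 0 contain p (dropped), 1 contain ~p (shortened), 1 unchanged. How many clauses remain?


Satisfied (removed): 0
Shortened (remain): 1
Unchanged (remain): 1
Remaining = 1 + 1 = 2

2


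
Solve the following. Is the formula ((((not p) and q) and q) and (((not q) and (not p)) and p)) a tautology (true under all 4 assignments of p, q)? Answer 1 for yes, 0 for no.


Check all 4 assignments:
p=0, q=0: 0
p=0, q=1: 0
p=1, q=0: 0
p=1, q=1: 0
Satisfying count = 0/4.
Tautology iff count = 4: no.

0


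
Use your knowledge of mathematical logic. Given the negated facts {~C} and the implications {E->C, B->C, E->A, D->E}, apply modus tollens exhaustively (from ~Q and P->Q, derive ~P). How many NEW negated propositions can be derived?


Initial negated facts: {~C}
Apply modus tollens to closure:
  ~C and E->C  =>  ~E
  ~C and B->C  =>  ~B
  ~E and D->E  =>  ~D
Final negated: {~B, ~C, ~D, ~E}
New negations: {~B, ~D, ~E}
Count = 3

3


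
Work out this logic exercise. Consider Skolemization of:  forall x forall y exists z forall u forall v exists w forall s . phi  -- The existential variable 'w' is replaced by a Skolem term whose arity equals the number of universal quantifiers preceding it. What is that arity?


Quantifier prefix: forall x forall y exists z forall u forall v exists w forall s
'w' is existentially quantified at position 6.
Universal variables preceding it: x, y, u, v
Skolem function arity = 4

4


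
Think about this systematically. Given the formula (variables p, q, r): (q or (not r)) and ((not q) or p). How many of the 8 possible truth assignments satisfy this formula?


Evaluate all 8 assignments for p, q, r:
p=0, q=0, r=0: 1
p=0, q=0, r=1: 0
p=0, q=1, r=0: 0
p=0, q=1, r=1: 0
p=1, q=0, r=0: 1
p=1, q=0, r=1: 0
p=1, q=1, r=0: 1
p=1, q=1, r=1: 1
Satisfying count = 4

4


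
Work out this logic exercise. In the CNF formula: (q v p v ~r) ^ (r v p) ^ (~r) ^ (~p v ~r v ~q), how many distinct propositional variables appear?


Identify each variable that appears in the formula.
Variables found: p, q, r
Count = 3

3


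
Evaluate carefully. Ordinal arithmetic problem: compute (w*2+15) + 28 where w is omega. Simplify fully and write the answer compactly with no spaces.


Compute (w*2+15) + 28.
Ordinal + is associative but NOT commutative; for finite n>0, n + w = w but w + n stays w+n.
By associativity: (w*2+15) + 28 = w*2 + (15+28) = w*2+43.
Result = w*2+43

w*2+43


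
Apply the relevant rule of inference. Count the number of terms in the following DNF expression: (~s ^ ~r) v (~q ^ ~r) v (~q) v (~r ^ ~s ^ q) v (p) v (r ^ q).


A DNF formula is a disjunction of terms (conjunctions).
Terms are separated by v.
Counting the disjuncts: 6 terms.

6


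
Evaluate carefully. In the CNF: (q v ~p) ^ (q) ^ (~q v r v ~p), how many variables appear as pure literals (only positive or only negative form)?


Check each variable for pure literal status:
p: pure negative
q: mixed (not pure)
r: pure positive
Pure literal count = 2

2


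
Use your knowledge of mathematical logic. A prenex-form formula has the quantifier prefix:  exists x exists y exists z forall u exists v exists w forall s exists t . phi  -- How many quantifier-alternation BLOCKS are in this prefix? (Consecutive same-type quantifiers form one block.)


Quantifier-type sequence: E E E A E E A E  (A=forall, E=exists)
Group into maximal same-type runs:
  Ex3 | Ax1 | Ex2 | Ax1 | Ex1
Number of blocks = 5

5


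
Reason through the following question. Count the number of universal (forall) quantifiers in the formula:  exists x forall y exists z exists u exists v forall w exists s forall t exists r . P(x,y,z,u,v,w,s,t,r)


Quantifier prefix: exists x forall y exists z exists u exists v forall w exists s forall t exists r
Mark each quantifier type:
  E U E E E U E U E
Universal count = 3, Existential count = 6
Asked for universal (forall) quantifiers: 3

3


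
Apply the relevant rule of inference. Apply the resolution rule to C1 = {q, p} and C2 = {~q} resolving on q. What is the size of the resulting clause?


Remove q from C1 and ~q from C2.
C1 remainder: {p}
C2 remainder: {}
Union (resolvent): {p}
Resolvent has 1 literal(s).

1


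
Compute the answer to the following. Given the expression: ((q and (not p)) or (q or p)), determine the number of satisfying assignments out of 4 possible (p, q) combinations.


Check all 4 assignments:
p=0, q=0: 0
p=0, q=1: 1
p=1, q=0: 1
p=1, q=1: 1
Count of True = 3

3


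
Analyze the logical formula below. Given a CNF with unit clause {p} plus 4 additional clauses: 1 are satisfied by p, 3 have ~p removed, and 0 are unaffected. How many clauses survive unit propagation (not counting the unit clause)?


Satisfied (removed): 1
Shortened (remain): 3
Unchanged (remain): 0
Remaining = 3 + 0 = 3

3


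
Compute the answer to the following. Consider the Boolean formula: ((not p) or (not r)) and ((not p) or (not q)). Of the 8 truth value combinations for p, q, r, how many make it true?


Evaluate all 8 assignments for p, q, r:
p=0, q=0, r=0: 1
p=0, q=0, r=1: 1
p=0, q=1, r=0: 1
p=0, q=1, r=1: 1
p=1, q=0, r=0: 1
p=1, q=0, r=1: 0
p=1, q=1, r=0: 0
p=1, q=1, r=1: 0
Satisfying count = 5

5


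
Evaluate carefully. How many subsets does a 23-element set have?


The power set of a set with n elements has 2^n elements.
|P(S)| = 2^23 = 8388608

8388608


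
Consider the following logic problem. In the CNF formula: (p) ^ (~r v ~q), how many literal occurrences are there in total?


Counting literals in each clause:
Clause 1: 1 literal(s)
Clause 2: 2 literal(s)
Total = 3

3


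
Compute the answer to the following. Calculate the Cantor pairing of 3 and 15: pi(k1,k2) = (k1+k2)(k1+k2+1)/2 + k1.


k1 + k2 = 18
(k1+k2)(k1+k2+1)/2 = 18 * 19 / 2 = 171
pi = 171 + 3 = 174

174


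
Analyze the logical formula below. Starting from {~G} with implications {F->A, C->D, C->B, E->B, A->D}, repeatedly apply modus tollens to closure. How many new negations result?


Initial negated facts: {~G}
Apply modus tollens to closure:
  (no implication fires)
Final negated: {~G}
New negations: {(none)}
Count = 0

0


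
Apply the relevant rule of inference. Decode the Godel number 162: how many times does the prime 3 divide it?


Factorize 162 by dividing by 3 repeatedly.
Division steps: 3 divides 162 exactly 4 time(s).
Exponent of 3 = 4

4


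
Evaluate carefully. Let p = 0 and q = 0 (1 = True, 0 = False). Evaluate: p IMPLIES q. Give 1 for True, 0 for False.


p = 0, q = 0
Operation: p IMPLIES q
Evaluate: 0 IMPLIES 0 = 1

1


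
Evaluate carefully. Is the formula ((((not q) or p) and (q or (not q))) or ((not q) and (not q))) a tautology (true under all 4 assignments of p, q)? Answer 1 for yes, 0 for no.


Check all 4 assignments:
p=0, q=0: 1
p=0, q=1: 0
p=1, q=0: 1
p=1, q=1: 1
Satisfying count = 3/4.
Tautology iff count = 4: no.

0


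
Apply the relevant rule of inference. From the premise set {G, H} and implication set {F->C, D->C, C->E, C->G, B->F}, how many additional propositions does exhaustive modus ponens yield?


Initial facts: {G, H}
Apply modus ponens to closure:
  (no implication fires)
Final known: {G, H}
New propositions: {(none)}
Count = 0

0


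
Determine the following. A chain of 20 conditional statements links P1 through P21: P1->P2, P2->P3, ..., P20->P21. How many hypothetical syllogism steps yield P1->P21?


With 20 implications in a chain connecting 21 propositions:
P1->P2, P2->P3, ..., P20->P21
Steps needed = (number of implications) - 1 = 20 - 1 = 19

19


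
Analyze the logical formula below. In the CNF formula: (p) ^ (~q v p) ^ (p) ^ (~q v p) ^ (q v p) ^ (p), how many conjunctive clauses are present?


A CNF formula is a conjunction of clauses.
Clauses are separated by ^.
Counting the conjuncts: 6 clauses.

6


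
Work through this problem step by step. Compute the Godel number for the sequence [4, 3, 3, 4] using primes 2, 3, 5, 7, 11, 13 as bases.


Encode each element as an exponent of the corresponding prime:
  2^4 = 16
  3^3 = 27
  5^3 = 125
  7^4 = 2401
Product = 16 * 27 * 125 * 2401 = 129654000

129654000
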